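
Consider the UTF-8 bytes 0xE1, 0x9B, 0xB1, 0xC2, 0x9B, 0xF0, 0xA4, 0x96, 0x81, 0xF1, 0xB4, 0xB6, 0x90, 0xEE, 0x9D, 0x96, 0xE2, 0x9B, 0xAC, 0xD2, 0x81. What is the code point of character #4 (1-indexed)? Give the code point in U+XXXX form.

Offset 0: leading byte 0xE1 = 11100001 → 3-byte char #1 = E1 9B B1.
Offset 3: leading byte 0xC2 = 11000010 → 2-byte char #2 = C2 9B.
Offset 5: leading byte 0xF0 = 11110000 → 4-byte char #3 = F0 A4 96 81.
Offset 9: leading byte 0xF1 = 11110001 → 4-byte char #4 = F1 B4 B6 90.
Leading byte 0xF1 = 11110001 matches 11110xxx → 4-byte sequence.
Byte 1: 0xF1 = 11110001, payload 001 (3 bits).
Byte 2: 0xB4 = 10110100 (10xxxxxx ✓), payload 110100.
Byte 3: 0xB6 = 10110110 (10xxxxxx ✓), payload 110110.
Byte 4: 0x90 = 10010000 (10xxxxxx ✓), payload 010000.
Concatenate: 001110100110110010000 = 0x74D90 (21 bits → U+74D90).

U+74D90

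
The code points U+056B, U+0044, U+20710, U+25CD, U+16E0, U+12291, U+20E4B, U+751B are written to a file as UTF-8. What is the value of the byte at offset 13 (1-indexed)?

1-indexed offset 13 is 0-indexed offset 12.
U+056B → 2-byte form D5 AB at offsets 0–1.
U+0044 → 1-byte form 44 at offsets 2–2.
U+20710 → 4-byte form F0 A0 9C 90 at offsets 3–6.
U+25CD → 3-byte form E2 97 8D at offsets 7–9.
U+16E0 → 3-byte form E1 9B A0 at offsets 10–12.
Offset 12 falls in char 5's range; it's byte 3 of E1 9B A0 = 0xA0.

0xA0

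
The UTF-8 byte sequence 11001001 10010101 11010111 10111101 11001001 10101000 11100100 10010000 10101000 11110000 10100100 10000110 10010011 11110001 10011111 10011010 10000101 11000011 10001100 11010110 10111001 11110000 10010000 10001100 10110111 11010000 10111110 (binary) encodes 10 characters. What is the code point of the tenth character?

U+043E

Offset 0: leading byte 0xC9 = 11001001 → 2-byte char #1 = C9 95.
Offset 2: leading byte 0xD7 = 11010111 → 2-byte char #2 = D7 BD.
Offset 4: leading byte 0xC9 = 11001001 → 2-byte char #3 = C9 A8.
Offset 6: leading byte 0xE4 = 11100100 → 3-byte char #4 = E4 90 A8.
Offset 9: leading byte 0xF0 = 11110000 → 4-byte char #5 = F0 A4 86 93.
Offset 13: leading byte 0xF1 = 11110001 → 4-byte char #6 = F1 9F 9A 85.
Offset 17: leading byte 0xC3 = 11000011 → 2-byte char #7 = C3 8C.
Offset 19: leading byte 0xD6 = 11010110 → 2-byte char #8 = D6 B9.
Offset 21: leading byte 0xF0 = 11110000 → 4-byte char #9 = F0 90 8C B7.
Offset 25: leading byte 0xD0 = 11010000 → 2-byte char #10 = D0 BE.
Leading byte 0xD0 = 11010000 matches 110xxxxx → 2-byte sequence.
Byte 1: 0xD0 = 11010000, payload 10000 (5 bits).
Byte 2: 0xBE = 10111110 (10xxxxxx ✓), payload 111110.
Concatenate: 10000111110 = 0x43E (11 bits → U+043E).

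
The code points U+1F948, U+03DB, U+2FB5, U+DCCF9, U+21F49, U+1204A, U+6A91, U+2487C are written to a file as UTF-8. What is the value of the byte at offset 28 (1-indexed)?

1-indexed offset 28 is 0-indexed offset 27.
U+1F948 → 4-byte form F0 9F A5 88 at offsets 0–3.
U+03DB → 2-byte form CF 9B at offsets 4–5.
U+2FB5 → 3-byte form E2 BE B5 at offsets 6–8.
U+DCCF9 → 4-byte form F3 9C B3 B9 at offsets 9–12.
U+21F49 → 4-byte form F0 A1 BD 89 at offsets 13–16.
U+1204A → 4-byte form F0 92 81 8A at offsets 17–20.
U+6A91 → 3-byte form E6 AA 91 at offsets 21–23.
U+2487C → 4-byte form F0 A4 A1 BC at offsets 24–27.
Offset 27 falls in char 8's range; it's byte 4 of F0 A4 A1 BC = 0xBC.

0xBC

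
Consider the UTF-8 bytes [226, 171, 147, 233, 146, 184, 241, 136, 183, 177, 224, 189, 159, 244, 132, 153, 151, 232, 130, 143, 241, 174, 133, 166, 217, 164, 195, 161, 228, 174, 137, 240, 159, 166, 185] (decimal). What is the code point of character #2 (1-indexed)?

Offset 0: leading byte 0xE2 = 11100010 → 3-byte char #1 = E2 AB 93.
Offset 3: leading byte 0xE9 = 11101001 → 3-byte char #2 = E9 92 B8.
Leading byte 0xE9 = 11101001 matches 1110xxxx → 3-byte sequence.
Byte 1: 0xE9 = 11101001, payload 1001 (4 bits).
Byte 2: 0x92 = 10010010 (10xxxxxx ✓), payload 010010.
Byte 3: 0xB8 = 10111000 (10xxxxxx ✓), payload 111000.
Concatenate: 1001010010111000 = 0x94B8 (16 bits → U+94B8).

U+94B8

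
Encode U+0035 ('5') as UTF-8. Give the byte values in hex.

35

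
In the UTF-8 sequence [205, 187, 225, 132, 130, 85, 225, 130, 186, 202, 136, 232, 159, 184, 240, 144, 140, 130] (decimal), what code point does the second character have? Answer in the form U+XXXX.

Offset 0: leading byte 0xCD = 11001101 → 2-byte char #1 = CD BB.
Offset 2: leading byte 0xE1 = 11100001 → 3-byte char #2 = E1 84 82.
Leading byte 0xE1 = 11100001 matches 1110xxxx → 3-byte sequence.
Byte 1: 0xE1 = 11100001, payload 0001 (4 bits).
Byte 2: 0x84 = 10000100 (10xxxxxx ✓), payload 000100.
Byte 3: 0x82 = 10000010 (10xxxxxx ✓), payload 000010.
Concatenate: 0001000100000010 = 0x1102 (16 bits → U+1102).

U+1102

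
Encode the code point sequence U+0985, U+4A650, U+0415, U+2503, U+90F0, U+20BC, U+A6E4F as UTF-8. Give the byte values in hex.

E0 A6 85 F1 8A 99 90 D0 95 E2 94 83 E9 83 B0 E2 82 BC F2 A6 B9 8F

U+0985: 3-byte form → E0 A6 85.
U+4A650: 4-byte form → F1 8A 99 90.
U+0415: 2-byte form → D0 95.
U+2503: 3-byte form → E2 94 83.
U+90F0: 3-byte form → E9 83 B0.
U+20BC: 3-byte form → E2 82 BC.
U+A6E4F: 4-byte form → F2 A6 B9 8F.
Concatenated (22 bytes): E0 A6 85 F1 8A 99 90 D0 95 E2 94 83 E9 83 B0 E2 82 BC F2 A6 B9 8F.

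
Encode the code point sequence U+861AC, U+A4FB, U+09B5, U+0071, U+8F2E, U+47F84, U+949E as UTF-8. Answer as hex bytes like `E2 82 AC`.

F2 86 86 AC EA 93 BB E0 A6 B5 71 E8 BC AE F1 87 BE 84 E9 92 9E

U+861AC: 4-byte form → F2 86 86 AC.
U+A4FB: 3-byte form → EA 93 BB.
U+09B5: 3-byte form → E0 A6 B5.
U+0071: 1-byte form → 71.
U+8F2E: 3-byte form → E8 BC AE.
U+47F84: 4-byte form → F1 87 BE 84.
U+949E: 3-byte form → E9 92 9E.
Concatenated (21 bytes): F2 86 86 AC EA 93 BB E0 A6 B5 71 E8 BC AE F1 87 BE 84 E9 92 9E.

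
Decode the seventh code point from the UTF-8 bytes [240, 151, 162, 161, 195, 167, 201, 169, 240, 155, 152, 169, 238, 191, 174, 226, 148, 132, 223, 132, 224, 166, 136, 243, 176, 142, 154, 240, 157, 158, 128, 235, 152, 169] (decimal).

Offset 0: leading byte 0xF0 = 11110000 → 4-byte char #1 = F0 97 A2 A1.
Offset 4: leading byte 0xC3 = 11000011 → 2-byte char #2 = C3 A7.
Offset 6: leading byte 0xC9 = 11001001 → 2-byte char #3 = C9 A9.
Offset 8: leading byte 0xF0 = 11110000 → 4-byte char #4 = F0 9B 98 A9.
Offset 12: leading byte 0xEE = 11101110 → 3-byte char #5 = EE BF AE.
Offset 15: leading byte 0xE2 = 11100010 → 3-byte char #6 = E2 94 84.
Offset 18: leading byte 0xDF = 11011111 → 2-byte char #7 = DF 84.
Leading byte 0xDF = 11011111 matches 110xxxxx → 2-byte sequence.
Byte 1: 0xDF = 11011111, payload 11111 (5 bits).
Byte 2: 0x84 = 10000100 (10xxxxxx ✓), payload 000100.
Concatenate: 11111000100 = 0x7C4 (11 bits → U+07C4).

U+07C4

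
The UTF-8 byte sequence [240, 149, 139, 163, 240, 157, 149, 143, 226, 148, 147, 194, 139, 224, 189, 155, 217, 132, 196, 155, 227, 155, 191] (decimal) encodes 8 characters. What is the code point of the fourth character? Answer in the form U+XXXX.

U+008B

Offset 0: leading byte 0xF0 = 11110000 → 4-byte char #1 = F0 95 8B A3.
Offset 4: leading byte 0xF0 = 11110000 → 4-byte char #2 = F0 9D 95 8F.
Offset 8: leading byte 0xE2 = 11100010 → 3-byte char #3 = E2 94 93.
Offset 11: leading byte 0xC2 = 11000010 → 2-byte char #4 = C2 8B.
Leading byte 0xC2 = 11000010 matches 110xxxxx → 2-byte sequence.
Byte 1: 0xC2 = 11000010, payload 00010 (5 bits).
Byte 2: 0x8B = 10001011 (10xxxxxx ✓), payload 001011.
Concatenate: 00010001011 = 0x8B (11 bits → U+008B).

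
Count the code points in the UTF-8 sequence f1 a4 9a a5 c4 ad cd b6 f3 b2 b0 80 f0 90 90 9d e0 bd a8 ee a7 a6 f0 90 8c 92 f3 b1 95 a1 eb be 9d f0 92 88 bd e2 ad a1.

12

Byte at offset 0: 0xF1 = 11110001 → 4-byte char (#1). Advance 4.
Byte at offset 4: 0xC4 = 11000100 → 2-byte char (#2). Advance 2.
Byte at offset 6: 0xCD = 11001101 → 2-byte char (#3). Advance 2.
Byte at offset 8: 0xF3 = 11110011 → 4-byte char (#4). Advance 4.
Byte at offset 12: 0xF0 = 11110000 → 4-byte char (#5). Advance 4.
Byte at offset 16: 0xE0 = 11100000 → 3-byte char (#6). Advance 3.
Byte at offset 19: 0xEE = 11101110 → 3-byte char (#7). Advance 3.
Byte at offset 22: 0xF0 = 11110000 → 4-byte char (#8). Advance 4.
Byte at offset 26: 0xF3 = 11110011 → 4-byte char (#9). Advance 4.
Byte at offset 30: 0xEB = 11101011 → 3-byte char (#10). Advance 3.
Byte at offset 33: 0xF0 = 11110000 → 4-byte char (#11). Advance 4.
Byte at offset 37: 0xE2 = 11100010 → 3-byte char (#12). Advance 3.
Reached end at offset 40 after 12 code points.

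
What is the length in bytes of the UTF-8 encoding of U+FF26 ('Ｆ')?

3

U+FF26 = 0xFF26. UTF-8 uses 1 byte below 0x80, 2 below 0x800, 3 below 0x10000, 4 up to 0x10FFFF. 0xFF26 is in U+0800–U+FFFF → 3 bytes.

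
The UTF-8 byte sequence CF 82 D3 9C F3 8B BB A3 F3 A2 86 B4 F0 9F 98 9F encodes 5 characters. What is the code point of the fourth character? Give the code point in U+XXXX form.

U+E21B4

Offset 0: leading byte 0xCF = 11001111 → 2-byte char #1 = CF 82.
Offset 2: leading byte 0xD3 = 11010011 → 2-byte char #2 = D3 9C.
Offset 4: leading byte 0xF3 = 11110011 → 4-byte char #3 = F3 8B BB A3.
Offset 8: leading byte 0xF3 = 11110011 → 4-byte char #4 = F3 A2 86 B4.
Leading byte 0xF3 = 11110011 matches 11110xxx → 4-byte sequence.
Byte 1: 0xF3 = 11110011, payload 011 (3 bits).
Byte 2: 0xA2 = 10100010 (10xxxxxx ✓), payload 100010.
Byte 3: 0x86 = 10000110 (10xxxxxx ✓), payload 000110.
Byte 4: 0xB4 = 10110100 (10xxxxxx ✓), payload 110100.
Concatenate: 011100010000110110100 = 0xE21B4 (21 bits → U+E21B4).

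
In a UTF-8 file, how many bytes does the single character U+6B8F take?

U+6B8F = 0x6B8F. UTF-8 uses 1 byte below 0x80, 2 below 0x800, 3 below 0x10000, 4 up to 0x10FFFF. 0x6B8F is in U+0800–U+FFFF → 3 bytes.

3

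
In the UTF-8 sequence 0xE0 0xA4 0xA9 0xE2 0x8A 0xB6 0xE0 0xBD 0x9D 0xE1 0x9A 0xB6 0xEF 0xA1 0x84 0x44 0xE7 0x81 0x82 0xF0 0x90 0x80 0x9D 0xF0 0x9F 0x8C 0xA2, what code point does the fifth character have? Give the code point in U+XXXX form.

U+F844

Offset 0: leading byte 0xE0 = 11100000 → 3-byte char #1 = E0 A4 A9.
Offset 3: leading byte 0xE2 = 11100010 → 3-byte char #2 = E2 8A B6.
Offset 6: leading byte 0xE0 = 11100000 → 3-byte char #3 = E0 BD 9D.
Offset 9: leading byte 0xE1 = 11100001 → 3-byte char #4 = E1 9A B6.
Offset 12: leading byte 0xEF = 11101111 → 3-byte char #5 = EF A1 84.
Leading byte 0xEF = 11101111 matches 1110xxxx → 3-byte sequence.
Byte 1: 0xEF = 11101111, payload 1111 (4 bits).
Byte 2: 0xA1 = 10100001 (10xxxxxx ✓), payload 100001.
Byte 3: 0x84 = 10000100 (10xxxxxx ✓), payload 000100.
Concatenate: 1111100001000100 = 0xF844 (16 bits → U+F844).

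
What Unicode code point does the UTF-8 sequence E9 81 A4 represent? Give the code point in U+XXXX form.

Leading byte 0xE9 = 11101001 matches 1110xxxx → 3-byte sequence.
Byte 1: 0xE9 = 11101001, payload 1001 (4 bits).
Byte 2: 0x81 = 10000001 (10xxxxxx ✓), payload 000001.
Byte 3: 0xA4 = 10100100 (10xxxxxx ✓), payload 100100.
Concatenate: 1001000001100100 = 0x9064 (16 bits → U+9064).

U+9064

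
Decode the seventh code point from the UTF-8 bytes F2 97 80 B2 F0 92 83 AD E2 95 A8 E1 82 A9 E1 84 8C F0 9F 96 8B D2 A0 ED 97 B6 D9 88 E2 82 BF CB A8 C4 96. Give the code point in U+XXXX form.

U+04A0

Offset 0: leading byte 0xF2 = 11110010 → 4-byte char #1 = F2 97 80 B2.
Offset 4: leading byte 0xF0 = 11110000 → 4-byte char #2 = F0 92 83 AD.
Offset 8: leading byte 0xE2 = 11100010 → 3-byte char #3 = E2 95 A8.
Offset 11: leading byte 0xE1 = 11100001 → 3-byte char #4 = E1 82 A9.
Offset 14: leading byte 0xE1 = 11100001 → 3-byte char #5 = E1 84 8C.
Offset 17: leading byte 0xF0 = 11110000 → 4-byte char #6 = F0 9F 96 8B.
Offset 21: leading byte 0xD2 = 11010010 → 2-byte char #7 = D2 A0.
Leading byte 0xD2 = 11010010 matches 110xxxxx → 2-byte sequence.
Byte 1: 0xD2 = 11010010, payload 10010 (5 bits).
Byte 2: 0xA0 = 10100000 (10xxxxxx ✓), payload 100000.
Concatenate: 10010100000 = 0x4A0 (11 bits → U+04A0).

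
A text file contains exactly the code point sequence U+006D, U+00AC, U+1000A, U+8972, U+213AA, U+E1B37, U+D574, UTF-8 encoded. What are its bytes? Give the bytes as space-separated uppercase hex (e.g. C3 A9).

U+006D: 1-byte form → 6D.
U+00AC: 2-byte form → C2 AC.
U+1000A: 4-byte form → F0 90 80 8A.
U+8972: 3-byte form → E8 A5 B2.
U+213AA: 4-byte form → F0 A1 8E AA.
U+E1B37: 4-byte form → F3 A1 AC B7.
U+D574: 3-byte form → ED 95 B4.
Concatenated (21 bytes): 6D C2 AC F0 90 80 8A E8 A5 B2 F0 A1 8E AA F3 A1 AC B7 ED 95 B4.

6D C2 AC F0 90 80 8A E8 A5 B2 F0 A1 8E AA F3 A1 AC B7 ED 95 B4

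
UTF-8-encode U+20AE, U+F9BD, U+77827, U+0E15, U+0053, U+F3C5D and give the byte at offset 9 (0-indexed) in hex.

U+20AE → 3-byte form E2 82 AE at offsets 0–2.
U+F9BD → 3-byte form EF A6 BD at offsets 3–5.
U+77827 → 4-byte form F1 B7 A0 A7 at offsets 6–9.
Offset 9 falls in char 3's range; it's byte 4 of F1 B7 A0 A7 = 0xA7.

0xA7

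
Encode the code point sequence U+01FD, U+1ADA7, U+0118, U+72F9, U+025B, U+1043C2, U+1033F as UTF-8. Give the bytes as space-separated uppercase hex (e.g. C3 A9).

U+01FD: 2-byte form → C7 BD.
U+1ADA7: 4-byte form → F0 9A B6 A7.
U+0118: 2-byte form → C4 98.
U+72F9: 3-byte form → E7 8B B9.
U+025B: 2-byte form → C9 9B.
U+1043C2: 4-byte form → F4 84 8F 82.
U+1033F: 4-byte form → F0 90 8C BF.
Concatenated (21 bytes): C7 BD F0 9A B6 A7 C4 98 E7 8B B9 C9 9B F4 84 8F 82 F0 90 8C BF.

C7 BD F0 9A B6 A7 C4 98 E7 8B B9 C9 9B F4 84 8F 82 F0 90 8C BF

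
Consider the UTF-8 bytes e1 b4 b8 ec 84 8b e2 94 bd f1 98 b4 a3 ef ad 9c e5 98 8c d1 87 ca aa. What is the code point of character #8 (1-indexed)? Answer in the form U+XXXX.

Offset 0: leading byte 0xE1 = 11100001 → 3-byte char #1 = E1 B4 B8.
Offset 3: leading byte 0xEC = 11101100 → 3-byte char #2 = EC 84 8B.
Offset 6: leading byte 0xE2 = 11100010 → 3-byte char #3 = E2 94 BD.
Offset 9: leading byte 0xF1 = 11110001 → 4-byte char #4 = F1 98 B4 A3.
Offset 13: leading byte 0xEF = 11101111 → 3-byte char #5 = EF AD 9C.
Offset 16: leading byte 0xE5 = 11100101 → 3-byte char #6 = E5 98 8C.
Offset 19: leading byte 0xD1 = 11010001 → 2-byte char #7 = D1 87.
Offset 21: leading byte 0xCA = 11001010 → 2-byte char #8 = CA AA.
Leading byte 0xCA = 11001010 matches 110xxxxx → 2-byte sequence.
Byte 1: 0xCA = 11001010, payload 01010 (5 bits).
Byte 2: 0xAA = 10101010 (10xxxxxx ✓), payload 101010.
Concatenate: 01010101010 = 0x2AA (11 bits → U+02AA).

U+02AA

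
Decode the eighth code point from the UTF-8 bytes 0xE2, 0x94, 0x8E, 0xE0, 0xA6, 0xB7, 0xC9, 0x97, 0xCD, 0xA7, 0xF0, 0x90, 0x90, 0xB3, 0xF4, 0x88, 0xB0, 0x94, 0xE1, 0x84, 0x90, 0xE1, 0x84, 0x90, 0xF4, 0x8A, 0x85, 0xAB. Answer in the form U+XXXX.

Offset 0: leading byte 0xE2 = 11100010 → 3-byte char #1 = E2 94 8E.
Offset 3: leading byte 0xE0 = 11100000 → 3-byte char #2 = E0 A6 B7.
Offset 6: leading byte 0xC9 = 11001001 → 2-byte char #3 = C9 97.
Offset 8: leading byte 0xCD = 11001101 → 2-byte char #4 = CD A7.
Offset 10: leading byte 0xF0 = 11110000 → 4-byte char #5 = F0 90 90 B3.
Offset 14: leading byte 0xF4 = 11110100 → 4-byte char #6 = F4 88 B0 94.
Offset 18: leading byte 0xE1 = 11100001 → 3-byte char #7 = E1 84 90.
Offset 21: leading byte 0xE1 = 11100001 → 3-byte char #8 = E1 84 90.
Leading byte 0xE1 = 11100001 matches 1110xxxx → 3-byte sequence.
Byte 1: 0xE1 = 11100001, payload 0001 (4 bits).
Byte 2: 0x84 = 10000100 (10xxxxxx ✓), payload 000100.
Byte 3: 0x90 = 10010000 (10xxxxxx ✓), payload 010000.
Concatenate: 0001000100010000 = 0x1110 (16 bits → U+1110).

U+1110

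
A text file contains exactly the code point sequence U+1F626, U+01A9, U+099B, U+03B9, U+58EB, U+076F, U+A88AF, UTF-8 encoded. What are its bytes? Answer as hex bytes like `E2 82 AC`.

F0 9F 98 A6 C6 A9 E0 A6 9B CE B9 E5 A3 AB DD AF F2 A8 A2 AF

U+1F626: 4-byte form → F0 9F 98 A6.
U+01A9: 2-byte form → C6 A9.
U+099B: 3-byte form → E0 A6 9B.
U+03B9: 2-byte form → CE B9.
U+58EB: 3-byte form → E5 A3 AB.
U+076F: 2-byte form → DD AF.
U+A88AF: 4-byte form → F2 A8 A2 AF.
Concatenated (20 bytes): F0 9F 98 A6 C6 A9 E0 A6 9B CE B9 E5 A3 AB DD AF F2 A8 A2 AF.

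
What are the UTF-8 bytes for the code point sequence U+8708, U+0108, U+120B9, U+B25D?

U+8708: 3-byte form → E8 9C 88.
U+0108: 2-byte form → C4 88.
U+120B9: 4-byte form → F0 92 82 B9.
U+B25D: 3-byte form → EB 89 9D.
Concatenated (12 bytes): E8 9C 88 C4 88 F0 92 82 B9 EB 89 9D.

E8 9C 88 C4 88 F0 92 82 B9 EB 89 9D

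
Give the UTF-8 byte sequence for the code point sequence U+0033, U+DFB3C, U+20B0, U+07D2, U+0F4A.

U+0033: 1-byte form → 33.
U+DFB3C: 4-byte form → F3 9F AC BC.
U+20B0: 3-byte form → E2 82 B0.
U+07D2: 2-byte form → DF 92.
U+0F4A: 3-byte form → E0 BD 8A.
Concatenated (13 bytes): 33 F3 9F AC BC E2 82 B0 DF 92 E0 BD 8A.

33 F3 9F AC BC E2 82 B0 DF 92 E0 BD 8A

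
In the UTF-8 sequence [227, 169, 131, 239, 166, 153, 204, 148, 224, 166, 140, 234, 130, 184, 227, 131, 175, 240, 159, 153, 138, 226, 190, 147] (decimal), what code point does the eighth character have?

Offset 0: leading byte 0xE3 = 11100011 → 3-byte char #1 = E3 A9 83.
Offset 3: leading byte 0xEF = 11101111 → 3-byte char #2 = EF A6 99.
Offset 6: leading byte 0xCC = 11001100 → 2-byte char #3 = CC 94.
Offset 8: leading byte 0xE0 = 11100000 → 3-byte char #4 = E0 A6 8C.
Offset 11: leading byte 0xEA = 11101010 → 3-byte char #5 = EA 82 B8.
Offset 14: leading byte 0xE3 = 11100011 → 3-byte char #6 = E3 83 AF.
Offset 17: leading byte 0xF0 = 11110000 → 4-byte char #7 = F0 9F 99 8A.
Offset 21: leading byte 0xE2 = 11100010 → 3-byte char #8 = E2 BE 93.
Leading byte 0xE2 = 11100010 matches 1110xxxx → 3-byte sequence.
Byte 1: 0xE2 = 11100010, payload 0010 (4 bits).
Byte 2: 0xBE = 10111110 (10xxxxxx ✓), payload 111110.
Byte 3: 0x93 = 10010011 (10xxxxxx ✓), payload 010011.
Concatenate: 0010111110010011 = 0x2F93 (16 bits → U+2F93).

U+2F93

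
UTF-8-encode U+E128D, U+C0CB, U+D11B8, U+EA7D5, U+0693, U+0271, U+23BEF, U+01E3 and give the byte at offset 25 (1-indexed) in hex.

0xA3

1-indexed offset 25 is 0-indexed offset 24.
U+E128D → 4-byte form F3 A1 8A 8D at offsets 0–3.
U+C0CB → 3-byte form EC 83 8B at offsets 4–6.
U+D11B8 → 4-byte form F3 91 86 B8 at offsets 7–10.
U+EA7D5 → 4-byte form F3 AA 9F 95 at offsets 11–14.
U+0693 → 2-byte form DA 93 at offsets 15–16.
U+0271 → 2-byte form C9 B1 at offsets 17–18.
U+23BEF → 4-byte form F0 A3 AF AF at offsets 19–22.
U+01E3 → 2-byte form C7 A3 at offsets 23–24.
Offset 24 falls in char 8's range; it's byte 2 of C7 A3 = 0xA3.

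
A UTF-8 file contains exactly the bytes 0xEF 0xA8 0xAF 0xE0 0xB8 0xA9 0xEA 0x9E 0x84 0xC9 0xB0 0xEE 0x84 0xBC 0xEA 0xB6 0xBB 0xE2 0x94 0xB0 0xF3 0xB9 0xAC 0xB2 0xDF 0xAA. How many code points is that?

9

Byte at offset 0: 0xEF = 11101111 → 3-byte char (#1). Advance 3.
Byte at offset 3: 0xE0 = 11100000 → 3-byte char (#2). Advance 3.
Byte at offset 6: 0xEA = 11101010 → 3-byte char (#3). Advance 3.
Byte at offset 9: 0xC9 = 11001001 → 2-byte char (#4). Advance 2.
Byte at offset 11: 0xEE = 11101110 → 3-byte char (#5). Advance 3.
Byte at offset 14: 0xEA = 11101010 → 3-byte char (#6). Advance 3.
Byte at offset 17: 0xE2 = 11100010 → 3-byte char (#7). Advance 3.
Byte at offset 20: 0xF3 = 11110011 → 4-byte char (#8). Advance 4.
Byte at offset 24: 0xDF = 11011111 → 2-byte char (#9). Advance 2.
Reached end at offset 26 after 9 code points.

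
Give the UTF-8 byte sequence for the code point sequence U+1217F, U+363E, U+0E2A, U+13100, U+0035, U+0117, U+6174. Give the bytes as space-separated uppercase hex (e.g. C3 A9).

U+1217F: 4-byte form → F0 92 85 BF.
U+363E: 3-byte form → E3 98 BE.
U+0E2A: 3-byte form → E0 B8 AA.
U+13100: 4-byte form → F0 93 84 80.
U+0035: 1-byte form → 35.
U+0117: 2-byte form → C4 97.
U+6174: 3-byte form → E6 85 B4.
Concatenated (20 bytes): F0 92 85 BF E3 98 BE E0 B8 AA F0 93 84 80 35 C4 97 E6 85 B4.

F0 92 85 BF E3 98 BE E0 B8 AA F0 93 84 80 35 C4 97 E6 85 B4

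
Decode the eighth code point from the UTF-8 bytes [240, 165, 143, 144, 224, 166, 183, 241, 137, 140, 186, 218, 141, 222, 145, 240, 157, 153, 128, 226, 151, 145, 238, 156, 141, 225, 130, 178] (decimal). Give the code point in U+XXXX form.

U+E70D

Offset 0: leading byte 0xF0 = 11110000 → 4-byte char #1 = F0 A5 8F 90.
Offset 4: leading byte 0xE0 = 11100000 → 3-byte char #2 = E0 A6 B7.
Offset 7: leading byte 0xF1 = 11110001 → 4-byte char #3 = F1 89 8C BA.
Offset 11: leading byte 0xDA = 11011010 → 2-byte char #4 = DA 8D.
Offset 13: leading byte 0xDE = 11011110 → 2-byte char #5 = DE 91.
Offset 15: leading byte 0xF0 = 11110000 → 4-byte char #6 = F0 9D 99 80.
Offset 19: leading byte 0xE2 = 11100010 → 3-byte char #7 = E2 97 91.
Offset 22: leading byte 0xEE = 11101110 → 3-byte char #8 = EE 9C 8D.
Leading byte 0xEE = 11101110 matches 1110xxxx → 3-byte sequence.
Byte 1: 0xEE = 11101110, payload 1110 (4 bits).
Byte 2: 0x9C = 10011100 (10xxxxxx ✓), payload 011100.
Byte 3: 0x8D = 10001101 (10xxxxxx ✓), payload 001101.
Concatenate: 1110011100001101 = 0xE70D (16 bits → U+E70D).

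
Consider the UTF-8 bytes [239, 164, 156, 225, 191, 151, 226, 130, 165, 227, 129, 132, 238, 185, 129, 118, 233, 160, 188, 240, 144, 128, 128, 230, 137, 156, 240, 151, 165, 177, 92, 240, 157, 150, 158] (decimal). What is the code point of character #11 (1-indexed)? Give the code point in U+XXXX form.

U+005C

Offset 0: leading byte 0xEF = 11101111 → 3-byte char #1 = EF A4 9C.
Offset 3: leading byte 0xE1 = 11100001 → 3-byte char #2 = E1 BF 97.
Offset 6: leading byte 0xE2 = 11100010 → 3-byte char #3 = E2 82 A5.
Offset 9: leading byte 0xE3 = 11100011 → 3-byte char #4 = E3 81 84.
Offset 12: leading byte 0xEE = 11101110 → 3-byte char #5 = EE B9 81.
Offset 15: leading byte 0x76 = 01110110 → 1-byte char #6 = 76.
Offset 16: leading byte 0xE9 = 11101001 → 3-byte char #7 = E9 A0 BC.
Offset 19: leading byte 0xF0 = 11110000 → 4-byte char #8 = F0 90 80 80.
Offset 23: leading byte 0xE6 = 11100110 → 3-byte char #9 = E6 89 9C.
Offset 26: leading byte 0xF0 = 11110000 → 4-byte char #10 = F0 97 A5 B1.
Offset 30: leading byte 0x5C = 01011100 → 1-byte char #11 = 5C.
Leading byte 0x5C = 01011100 matches 0xxxxxxx → 1-byte sequence.
Byte 1: 0x5C = 01011100, payload 1011100 (7 bits).
Concatenate: 1011100 = 0x5C (7 bits → U+005C).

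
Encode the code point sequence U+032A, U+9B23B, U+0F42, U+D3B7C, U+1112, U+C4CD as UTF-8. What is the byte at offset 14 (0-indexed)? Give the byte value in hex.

0x84

U+032A → 2-byte form CC AA at offsets 0–1.
U+9B23B → 4-byte form F2 9B 88 BB at offsets 2–5.
U+0F42 → 3-byte form E0 BD 82 at offsets 6–8.
U+D3B7C → 4-byte form F3 93 AD BC at offsets 9–12.
U+1112 → 3-byte form E1 84 92 at offsets 13–15.
Offset 14 falls in char 5's range; it's byte 2 of E1 84 92 = 0x84.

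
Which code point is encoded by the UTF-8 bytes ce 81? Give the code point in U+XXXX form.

U+0381

Leading byte 0xCE = 11001110 matches 110xxxxx → 2-byte sequence.
Byte 1: 0xCE = 11001110, payload 01110 (5 bits).
Byte 2: 0x81 = 10000001 (10xxxxxx ✓), payload 000001.
Concatenate: 01110000001 = 0x381 (11 bits → U+0381).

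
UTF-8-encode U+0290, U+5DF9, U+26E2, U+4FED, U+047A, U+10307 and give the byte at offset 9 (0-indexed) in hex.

U+0290 → 2-byte form CA 90 at offsets 0–1.
U+5DF9 → 3-byte form E5 B7 B9 at offsets 2–4.
U+26E2 → 3-byte form E2 9B A2 at offsets 5–7.
U+4FED → 3-byte form E4 BF AD at offsets 8–10.
Offset 9 falls in char 4's range; it's byte 2 of E4 BF AD = 0xBF.

0xBF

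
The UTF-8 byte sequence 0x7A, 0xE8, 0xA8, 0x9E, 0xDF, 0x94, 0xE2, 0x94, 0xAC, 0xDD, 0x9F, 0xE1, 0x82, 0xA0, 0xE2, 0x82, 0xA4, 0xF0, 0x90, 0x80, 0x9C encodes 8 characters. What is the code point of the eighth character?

Offset 0: leading byte 0x7A = 01111010 → 1-byte char #1 = 7A.
Offset 1: leading byte 0xE8 = 11101000 → 3-byte char #2 = E8 A8 9E.
Offset 4: leading byte 0xDF = 11011111 → 2-byte char #3 = DF 94.
Offset 6: leading byte 0xE2 = 11100010 → 3-byte char #4 = E2 94 AC.
Offset 9: leading byte 0xDD = 11011101 → 2-byte char #5 = DD 9F.
Offset 11: leading byte 0xE1 = 11100001 → 3-byte char #6 = E1 82 A0.
Offset 14: leading byte 0xE2 = 11100010 → 3-byte char #7 = E2 82 A4.
Offset 17: leading byte 0xF0 = 11110000 → 4-byte char #8 = F0 90 80 9C.
Leading byte 0xF0 = 11110000 matches 11110xxx → 4-byte sequence.
Byte 1: 0xF0 = 11110000, payload 000 (3 bits).
Byte 2: 0x90 = 10010000 (10xxxxxx ✓), payload 010000.
Byte 3: 0x80 = 10000000 (10xxxxxx ✓), payload 000000.
Byte 4: 0x9C = 10011100 (10xxxxxx ✓), payload 011100.
Concatenate: 000010000000000011100 = 0x1001C (21 bits → U+1001C).

U+1001C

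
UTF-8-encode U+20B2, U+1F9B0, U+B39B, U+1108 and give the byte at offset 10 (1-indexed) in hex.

1-indexed offset 10 is 0-indexed offset 9.
U+20B2 → 3-byte form E2 82 B2 at offsets 0–2.
U+1F9B0 → 4-byte form F0 9F A6 B0 at offsets 3–6.
U+B39B → 3-byte form EB 8E 9B at offsets 7–9.
Offset 9 falls in char 3's range; it's byte 3 of EB 8E 9B = 0x9B.

0x9B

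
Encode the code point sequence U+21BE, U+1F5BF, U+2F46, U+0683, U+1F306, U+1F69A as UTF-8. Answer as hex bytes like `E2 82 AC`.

U+21BE: 3-byte form → E2 86 BE.
U+1F5BF: 4-byte form → F0 9F 96 BF.
U+2F46: 3-byte form → E2 BD 86.
U+0683: 2-byte form → DA 83.
U+1F306: 4-byte form → F0 9F 8C 86.
U+1F69A: 4-byte form → F0 9F 9A 9A.
Concatenated (20 bytes): E2 86 BE F0 9F 96 BF E2 BD 86 DA 83 F0 9F 8C 86 F0 9F 9A 9A.

E2 86 BE F0 9F 96 BF E2 BD 86 DA 83 F0 9F 8C 86 F0 9F 9A 9A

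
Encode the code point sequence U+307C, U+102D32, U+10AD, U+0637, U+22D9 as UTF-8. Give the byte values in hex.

E3 81 BC F4 82 B4 B2 E1 82 AD D8 B7 E2 8B 99

U+307C: 3-byte form → E3 81 BC.
U+102D32: 4-byte form → F4 82 B4 B2.
U+10AD: 3-byte form → E1 82 AD.
U+0637: 2-byte form → D8 B7.
U+22D9: 3-byte form → E2 8B 99.
Concatenated (15 bytes): E3 81 BC F4 82 B4 B2 E1 82 AD D8 B7 E2 8B 99.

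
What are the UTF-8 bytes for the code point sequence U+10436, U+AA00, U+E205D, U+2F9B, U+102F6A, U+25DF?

F0 90 90 B6 EA A8 80 F3 A2 81 9D E2 BE 9B F4 82 BD AA E2 97 9F

U+10436: 4-byte form → F0 90 90 B6.
U+AA00: 3-byte form → EA A8 80.
U+E205D: 4-byte form → F3 A2 81 9D.
U+2F9B: 3-byte form → E2 BE 9B.
U+102F6A: 4-byte form → F4 82 BD AA.
U+25DF: 3-byte form → E2 97 9F.
Concatenated (21 bytes): F0 90 90 B6 EA A8 80 F3 A2 81 9D E2 BE 9B F4 82 BD AA E2 97 9F.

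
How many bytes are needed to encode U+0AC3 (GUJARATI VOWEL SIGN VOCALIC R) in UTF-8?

3

U+0AC3 = 0xAC3. UTF-8 uses 1 byte below 0x80, 2 below 0x800, 3 below 0x10000, 4 up to 0x10FFFF. 0xAC3 is in U+0800–U+FFFF → 3 bytes.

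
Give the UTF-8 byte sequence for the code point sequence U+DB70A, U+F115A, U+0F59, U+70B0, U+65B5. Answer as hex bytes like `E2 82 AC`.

F3 9B 9C 8A F3 B1 85 9A E0 BD 99 E7 82 B0 E6 96 B5

U+DB70A: 4-byte form → F3 9B 9C 8A.
U+F115A: 4-byte form → F3 B1 85 9A.
U+0F59: 3-byte form → E0 BD 99.
U+70B0: 3-byte form → E7 82 B0.
U+65B5: 3-byte form → E6 96 B5.
Concatenated (17 bytes): F3 9B 9C 8A F3 B1 85 9A E0 BD 99 E7 82 B0 E6 96 B5.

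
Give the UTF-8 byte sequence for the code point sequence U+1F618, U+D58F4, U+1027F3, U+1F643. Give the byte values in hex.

U+1F618: 4-byte form → F0 9F 98 98.
U+D58F4: 4-byte form → F3 95 A3 B4.
U+1027F3: 4-byte form → F4 82 9F B3.
U+1F643: 4-byte form → F0 9F 99 83.
Concatenated (16 bytes): F0 9F 98 98 F3 95 A3 B4 F4 82 9F B3 F0 9F 99 83.

F0 9F 98 98 F3 95 A3 B4 F4 82 9F B3 F0 9F 99 83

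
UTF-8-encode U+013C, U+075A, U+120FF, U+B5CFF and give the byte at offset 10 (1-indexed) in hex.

1-indexed offset 10 is 0-indexed offset 9.
U+013C → 2-byte form C4 BC at offsets 0–1.
U+075A → 2-byte form DD 9A at offsets 2–3.
U+120FF → 4-byte form F0 92 83 BF at offsets 4–7.
U+B5CFF → 4-byte form F2 B5 B3 BF at offsets 8–11.
Offset 9 falls in char 4's range; it's byte 2 of F2 B5 B3 BF = 0xB5.

0xB5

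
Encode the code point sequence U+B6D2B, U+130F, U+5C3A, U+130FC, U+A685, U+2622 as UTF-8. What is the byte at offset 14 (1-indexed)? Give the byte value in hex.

0xBC

1-indexed offset 14 is 0-indexed offset 13.
U+B6D2B → 4-byte form F2 B6 B4 AB at offsets 0–3.
U+130F → 3-byte form E1 8C 8F at offsets 4–6.
U+5C3A → 3-byte form E5 B0 BA at offsets 7–9.
U+130FC → 4-byte form F0 93 83 BC at offsets 10–13.
Offset 13 falls in char 4's range; it's byte 4 of F0 93 83 BC = 0xBC.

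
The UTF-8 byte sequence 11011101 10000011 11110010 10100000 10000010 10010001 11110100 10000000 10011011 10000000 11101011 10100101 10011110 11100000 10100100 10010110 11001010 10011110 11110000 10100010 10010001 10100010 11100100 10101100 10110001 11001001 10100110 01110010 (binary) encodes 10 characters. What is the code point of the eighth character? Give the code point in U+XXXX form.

Offset 0: leading byte 0xDD = 11011101 → 2-byte char #1 = DD 83.
Offset 2: leading byte 0xF2 = 11110010 → 4-byte char #2 = F2 A0 82 91.
Offset 6: leading byte 0xF4 = 11110100 → 4-byte char #3 = F4 80 9B 80.
Offset 10: leading byte 0xEB = 11101011 → 3-byte char #4 = EB A5 9E.
Offset 13: leading byte 0xE0 = 11100000 → 3-byte char #5 = E0 A4 96.
Offset 16: leading byte 0xCA = 11001010 → 2-byte char #6 = CA 9E.
Offset 18: leading byte 0xF0 = 11110000 → 4-byte char #7 = F0 A2 91 A2.
Offset 22: leading byte 0xE4 = 11100100 → 3-byte char #8 = E4 AC B1.
Leading byte 0xE4 = 11100100 matches 1110xxxx → 3-byte sequence.
Byte 1: 0xE4 = 11100100, payload 0100 (4 bits).
Byte 2: 0xAC = 10101100 (10xxxxxx ✓), payload 101100.
Byte 3: 0xB1 = 10110001 (10xxxxxx ✓), payload 110001.
Concatenate: 0100101100110001 = 0x4B31 (16 bits → U+4B31).

U+4B31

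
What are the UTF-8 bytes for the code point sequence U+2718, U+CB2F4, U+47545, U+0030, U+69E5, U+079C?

U+2718: 3-byte form → E2 9C 98.
U+CB2F4: 4-byte form → F3 8B 8B B4.
U+47545: 4-byte form → F1 87 95 85.
U+0030: 1-byte form → 30.
U+69E5: 3-byte form → E6 A7 A5.
U+079C: 2-byte form → DE 9C.
Concatenated (17 bytes): E2 9C 98 F3 8B 8B B4 F1 87 95 85 30 E6 A7 A5 DE 9C.

E2 9C 98 F3 8B 8B B4 F1 87 95 85 30 E6 A7 A5 DE 9C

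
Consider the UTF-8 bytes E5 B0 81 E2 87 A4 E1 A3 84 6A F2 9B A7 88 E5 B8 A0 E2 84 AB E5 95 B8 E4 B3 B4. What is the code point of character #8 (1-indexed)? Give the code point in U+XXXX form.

U+5578

Offset 0: leading byte 0xE5 = 11100101 → 3-byte char #1 = E5 B0 81.
Offset 3: leading byte 0xE2 = 11100010 → 3-byte char #2 = E2 87 A4.
Offset 6: leading byte 0xE1 = 11100001 → 3-byte char #3 = E1 A3 84.
Offset 9: leading byte 0x6A = 01101010 → 1-byte char #4 = 6A.
Offset 10: leading byte 0xF2 = 11110010 → 4-byte char #5 = F2 9B A7 88.
Offset 14: leading byte 0xE5 = 11100101 → 3-byte char #6 = E5 B8 A0.
Offset 17: leading byte 0xE2 = 11100010 → 3-byte char #7 = E2 84 AB.
Offset 20: leading byte 0xE5 = 11100101 → 3-byte char #8 = E5 95 B8.
Leading byte 0xE5 = 11100101 matches 1110xxxx → 3-byte sequence.
Byte 1: 0xE5 = 11100101, payload 0101 (4 bits).
Byte 2: 0x95 = 10010101 (10xxxxxx ✓), payload 010101.
Byte 3: 0xB8 = 10111000 (10xxxxxx ✓), payload 111000.
Concatenate: 0101010101111000 = 0x5578 (16 bits → U+5578).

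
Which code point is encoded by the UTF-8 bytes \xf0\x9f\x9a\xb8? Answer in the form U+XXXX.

Leading byte 0xF0 = 11110000 matches 11110xxx → 4-byte sequence.
Byte 1: 0xF0 = 11110000, payload 000 (3 bits).
Byte 2: 0x9F = 10011111 (10xxxxxx ✓), payload 011111.
Byte 3: 0x9A = 10011010 (10xxxxxx ✓), payload 011010.
Byte 4: 0xB8 = 10111000 (10xxxxxx ✓), payload 111000.
Concatenate: 000011111011010111000 = 0x1F6B8 (21 bits → U+1F6B8).

U+1F6B8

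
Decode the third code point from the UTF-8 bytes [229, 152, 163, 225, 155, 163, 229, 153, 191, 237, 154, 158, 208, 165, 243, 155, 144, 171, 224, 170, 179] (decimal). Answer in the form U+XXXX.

U+567F

Offset 0: leading byte 0xE5 = 11100101 → 3-byte char #1 = E5 98 A3.
Offset 3: leading byte 0xE1 = 11100001 → 3-byte char #2 = E1 9B A3.
Offset 6: leading byte 0xE5 = 11100101 → 3-byte char #3 = E5 99 BF.
Leading byte 0xE5 = 11100101 matches 1110xxxx → 3-byte sequence.
Byte 1: 0xE5 = 11100101, payload 0101 (4 bits).
Byte 2: 0x99 = 10011001 (10xxxxxx ✓), payload 011001.
Byte 3: 0xBF = 10111111 (10xxxxxx ✓), payload 111111.
Concatenate: 0101011001111111 = 0x567F (16 bits → U+567F).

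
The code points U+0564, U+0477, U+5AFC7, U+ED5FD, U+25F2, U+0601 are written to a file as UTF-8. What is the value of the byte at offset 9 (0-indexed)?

U+0564 → 2-byte form D5 A4 at offsets 0–1.
U+0477 → 2-byte form D1 B7 at offsets 2–3.
U+5AFC7 → 4-byte form F1 9A BF 87 at offsets 4–7.
U+ED5FD → 4-byte form F3 AD 97 BD at offsets 8–11.
Offset 9 falls in char 4's range; it's byte 2 of F3 AD 97 BD = 0xAD.

0xAD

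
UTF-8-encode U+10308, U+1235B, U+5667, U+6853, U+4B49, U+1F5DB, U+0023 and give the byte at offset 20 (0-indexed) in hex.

0x9B

U+10308 → 4-byte form F0 90 8C 88 at offsets 0–3.
U+1235B → 4-byte form F0 92 8D 9B at offsets 4–7.
U+5667 → 3-byte form E5 99 A7 at offsets 8–10.
U+6853 → 3-byte form E6 A1 93 at offsets 11–13.
U+4B49 → 3-byte form E4 AD 89 at offsets 14–16.
U+1F5DB → 4-byte form F0 9F 97 9B at offsets 17–20.
Offset 20 falls in char 6's range; it's byte 4 of F0 9F 97 9B = 0x9B.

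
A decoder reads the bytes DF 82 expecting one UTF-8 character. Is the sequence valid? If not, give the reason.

valid

Leading byte 0xDF = 11011111 → 2-byte form.
Continuation bytes 0x82=10000010 all match 10xxxxxx.
Decoded value 0x7C2 is ≥ 0x80 (shortest form) and not a surrogate.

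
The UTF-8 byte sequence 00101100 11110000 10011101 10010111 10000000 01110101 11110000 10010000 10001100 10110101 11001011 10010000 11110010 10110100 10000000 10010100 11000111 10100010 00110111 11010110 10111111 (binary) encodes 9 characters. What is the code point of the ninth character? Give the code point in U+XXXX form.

U+05BF

Offset 0: leading byte 0x2C = 00101100 → 1-byte char #1 = 2C.
Offset 1: leading byte 0xF0 = 11110000 → 4-byte char #2 = F0 9D 97 80.
Offset 5: leading byte 0x75 = 01110101 → 1-byte char #3 = 75.
Offset 6: leading byte 0xF0 = 11110000 → 4-byte char #4 = F0 90 8C B5.
Offset 10: leading byte 0xCB = 11001011 → 2-byte char #5 = CB 90.
Offset 12: leading byte 0xF2 = 11110010 → 4-byte char #6 = F2 B4 80 94.
Offset 16: leading byte 0xC7 = 11000111 → 2-byte char #7 = C7 A2.
Offset 18: leading byte 0x37 = 00110111 → 1-byte char #8 = 37.
Offset 19: leading byte 0xD6 = 11010110 → 2-byte char #9 = D6 BF.
Leading byte 0xD6 = 11010110 matches 110xxxxx → 2-byte sequence.
Byte 1: 0xD6 = 11010110, payload 10110 (5 bits).
Byte 2: 0xBF = 10111111 (10xxxxxx ✓), payload 111111.
Concatenate: 10110111111 = 0x5BF (11 bits → U+05BF).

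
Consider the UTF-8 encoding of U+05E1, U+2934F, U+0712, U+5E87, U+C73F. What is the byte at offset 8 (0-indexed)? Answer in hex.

U+05E1 → 2-byte form D7 A1 at offsets 0–1.
U+2934F → 4-byte form F0 A9 8D 8F at offsets 2–5.
U+0712 → 2-byte form DC 92 at offsets 6–7.
U+5E87 → 3-byte form E5 BA 87 at offsets 8–10.
Offset 8 falls in char 4's range; it's byte 1 of E5 BA 87 = 0xE5.

0xE5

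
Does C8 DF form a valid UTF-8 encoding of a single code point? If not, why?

Leading byte 0xC8 = 11001000 → 2-byte form.
Byte 2 is 0xDF = 11011111, which is not 10xxxxxx — expected a continuation byte.

invalid (non-continuation byte where continuation expected)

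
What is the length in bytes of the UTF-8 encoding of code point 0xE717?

U+E717 = 0xE717. UTF-8 uses 1 byte below 0x80, 2 below 0x800, 3 below 0x10000, 4 up to 0x10FFFF. 0xE717 is in U+0800–U+FFFF → 3 bytes.

3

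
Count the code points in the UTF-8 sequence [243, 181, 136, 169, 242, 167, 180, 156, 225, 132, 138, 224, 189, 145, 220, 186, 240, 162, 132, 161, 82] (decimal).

Byte at offset 0: 0xF3 = 11110011 → 4-byte char (#1). Advance 4.
Byte at offset 4: 0xF2 = 11110010 → 4-byte char (#2). Advance 4.
Byte at offset 8: 0xE1 = 11100001 → 3-byte char (#3). Advance 3.
Byte at offset 11: 0xE0 = 11100000 → 3-byte char (#4). Advance 3.
Byte at offset 14: 0xDC = 11011100 → 2-byte char (#5). Advance 2.
Byte at offset 16: 0xF0 = 11110000 → 4-byte char (#6). Advance 4.
Byte at offset 20: 0x52 = 01010010 → 1-byte char (#7). Advance 1.
Reached end at offset 21 after 7 code points.

7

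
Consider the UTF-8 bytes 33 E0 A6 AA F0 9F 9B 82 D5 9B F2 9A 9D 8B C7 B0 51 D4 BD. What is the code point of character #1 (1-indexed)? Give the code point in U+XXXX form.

U+0033

Offset 0: leading byte 0x33 = 00110011 → 1-byte char #1 = 33.
Leading byte 0x33 = 00110011 matches 0xxxxxxx → 1-byte sequence.
Byte 1: 0x33 = 00110011, payload 0110011 (7 bits).
Concatenate: 0110011 = 0x33 (7 bits → U+0033).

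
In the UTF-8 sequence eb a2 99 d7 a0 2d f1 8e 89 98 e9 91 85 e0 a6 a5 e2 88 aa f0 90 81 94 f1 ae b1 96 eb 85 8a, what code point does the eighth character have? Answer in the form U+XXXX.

Offset 0: leading byte 0xEB = 11101011 → 3-byte char #1 = EB A2 99.
Offset 3: leading byte 0xD7 = 11010111 → 2-byte char #2 = D7 A0.
Offset 5: leading byte 0x2D = 00101101 → 1-byte char #3 = 2D.
Offset 6: leading byte 0xF1 = 11110001 → 4-byte char #4 = F1 8E 89 98.
Offset 10: leading byte 0xE9 = 11101001 → 3-byte char #5 = E9 91 85.
Offset 13: leading byte 0xE0 = 11100000 → 3-byte char #6 = E0 A6 A5.
Offset 16: leading byte 0xE2 = 11100010 → 3-byte char #7 = E2 88 AA.
Offset 19: leading byte 0xF0 = 11110000 → 4-byte char #8 = F0 90 81 94.
Leading byte 0xF0 = 11110000 matches 11110xxx → 4-byte sequence.
Byte 1: 0xF0 = 11110000, payload 000 (3 bits).
Byte 2: 0x90 = 10010000 (10xxxxxx ✓), payload 010000.
Byte 3: 0x81 = 10000001 (10xxxxxx ✓), payload 000001.
Byte 4: 0x94 = 10010100 (10xxxxxx ✓), payload 010100.
Concatenate: 000010000000001010100 = 0x10054 (21 bits → U+10054).

U+10054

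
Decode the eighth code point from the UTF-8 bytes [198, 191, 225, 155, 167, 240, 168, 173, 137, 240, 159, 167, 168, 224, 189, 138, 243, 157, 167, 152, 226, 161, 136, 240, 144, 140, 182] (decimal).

Offset 0: leading byte 0xC6 = 11000110 → 2-byte char #1 = C6 BF.
Offset 2: leading byte 0xE1 = 11100001 → 3-byte char #2 = E1 9B A7.
Offset 5: leading byte 0xF0 = 11110000 → 4-byte char #3 = F0 A8 AD 89.
Offset 9: leading byte 0xF0 = 11110000 → 4-byte char #4 = F0 9F A7 A8.
Offset 13: leading byte 0xE0 = 11100000 → 3-byte char #5 = E0 BD 8A.
Offset 16: leading byte 0xF3 = 11110011 → 4-byte char #6 = F3 9D A7 98.
Offset 20: leading byte 0xE2 = 11100010 → 3-byte char #7 = E2 A1 88.
Offset 23: leading byte 0xF0 = 11110000 → 4-byte char #8 = F0 90 8C B6.
Leading byte 0xF0 = 11110000 matches 11110xxx → 4-byte sequence.
Byte 1: 0xF0 = 11110000, payload 000 (3 bits).
Byte 2: 0x90 = 10010000 (10xxxxxx ✓), payload 010000.
Byte 3: 0x8C = 10001100 (10xxxxxx ✓), payload 001100.
Byte 4: 0xB6 = 10110110 (10xxxxxx ✓), payload 110110.
Concatenate: 000010000001100110110 = 0x10336 (21 bits → U+10336).

U+10336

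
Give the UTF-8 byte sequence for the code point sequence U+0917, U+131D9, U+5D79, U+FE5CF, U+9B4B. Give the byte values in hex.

U+0917: 3-byte form → E0 A4 97.
U+131D9: 4-byte form → F0 93 87 99.
U+5D79: 3-byte form → E5 B5 B9.
U+FE5CF: 4-byte form → F3 BE 97 8F.
U+9B4B: 3-byte form → E9 AD 8B.
Concatenated (17 bytes): E0 A4 97 F0 93 87 99 E5 B5 B9 F3 BE 97 8F E9 AD 8B.

E0 A4 97 F0 93 87 99 E5 B5 B9 F3 BE 97 8F E9 AD 8B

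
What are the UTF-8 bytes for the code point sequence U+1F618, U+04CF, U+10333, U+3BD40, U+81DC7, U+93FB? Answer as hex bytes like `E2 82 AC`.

F0 9F 98 98 D3 8F F0 90 8C B3 F0 BB B5 80 F2 81 B7 87 E9 8F BB

U+1F618: 4-byte form → F0 9F 98 98.
U+04CF: 2-byte form → D3 8F.
U+10333: 4-byte form → F0 90 8C B3.
U+3BD40: 4-byte form → F0 BB B5 80.
U+81DC7: 4-byte form → F2 81 B7 87.
U+93FB: 3-byte form → E9 8F BB.
Concatenated (21 bytes): F0 9F 98 98 D3 8F F0 90 8C B3 F0 BB B5 80 F2 81 B7 87 E9 8F BB.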